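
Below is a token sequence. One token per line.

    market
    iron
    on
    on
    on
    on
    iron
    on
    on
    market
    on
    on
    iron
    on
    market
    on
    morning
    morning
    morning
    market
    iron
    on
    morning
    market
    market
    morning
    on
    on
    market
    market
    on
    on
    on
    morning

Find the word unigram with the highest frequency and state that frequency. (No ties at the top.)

Unigram frequencies (highest first):
  on: 16
  market: 8
  morning: 6
  iron: 4

"on", 16 times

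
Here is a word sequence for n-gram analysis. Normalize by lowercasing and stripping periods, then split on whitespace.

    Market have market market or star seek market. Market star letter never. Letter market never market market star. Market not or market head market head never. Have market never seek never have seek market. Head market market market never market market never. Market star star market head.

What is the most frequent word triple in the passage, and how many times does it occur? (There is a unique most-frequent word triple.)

Trigram frequencies (highest first):
  market never market: 3
  market market star: 2
  never market market: 2
  market head market: 2
  market market never: 2
  market have market: 1
  … (33 more, each ≤ 1)

"market never market", 3 times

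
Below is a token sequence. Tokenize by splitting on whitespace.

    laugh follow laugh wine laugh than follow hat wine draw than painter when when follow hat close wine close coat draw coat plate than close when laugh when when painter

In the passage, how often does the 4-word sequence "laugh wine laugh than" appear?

1

Scanning the 27 overlapping 4-gram windows for "laugh wine laugh than":
  position 3–6: laugh wine laugh than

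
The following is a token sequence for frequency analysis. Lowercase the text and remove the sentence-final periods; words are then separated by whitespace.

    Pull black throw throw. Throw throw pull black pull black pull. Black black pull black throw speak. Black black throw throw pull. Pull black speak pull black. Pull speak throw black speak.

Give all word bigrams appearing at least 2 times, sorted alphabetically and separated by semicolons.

black black; black pull; black speak; black throw; pull black; throw pull; throw throw

Bigram counts meeting the condition (at least 2 times):
  black black: 2
  black pull: 4
  black speak: 2
  black throw: 3
  pull black: 7
  throw pull: 2
  throw throw: 4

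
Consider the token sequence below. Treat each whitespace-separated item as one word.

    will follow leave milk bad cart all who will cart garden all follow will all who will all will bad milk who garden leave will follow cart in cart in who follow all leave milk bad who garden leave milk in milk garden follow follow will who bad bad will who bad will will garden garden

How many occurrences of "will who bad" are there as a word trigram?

2

Scanning the 54 overlapping trigram windows for "will who bad":
  position 46–48: will who bad
  position 50–52: will who bad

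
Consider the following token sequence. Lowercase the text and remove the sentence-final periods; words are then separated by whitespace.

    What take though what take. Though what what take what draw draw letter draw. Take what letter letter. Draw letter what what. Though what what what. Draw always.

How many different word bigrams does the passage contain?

15

28 tokens → 27 bigram windows in total.
Repeated bigrams (each contributes count−1 duplicates):
  what what: 4
  though what: 3
  what take: 3
  draw letter: 2
  letter draw: 2
  take though: 2
  take what: 2
  what draw: 2
12 duplicate windows → 27 − 12 = 15 distinct.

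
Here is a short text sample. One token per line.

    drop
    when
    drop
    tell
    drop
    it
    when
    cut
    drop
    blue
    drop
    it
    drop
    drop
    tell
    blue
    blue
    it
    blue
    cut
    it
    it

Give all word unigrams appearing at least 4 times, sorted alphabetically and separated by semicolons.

blue; drop; it

Unigram counts meeting the condition (at least 4 times):
  blue: 4
  drop: 7
  it: 5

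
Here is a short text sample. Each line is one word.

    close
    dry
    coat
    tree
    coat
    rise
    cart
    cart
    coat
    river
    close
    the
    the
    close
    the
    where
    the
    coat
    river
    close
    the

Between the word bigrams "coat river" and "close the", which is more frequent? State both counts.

"coat river": 2 occurrences
"close the": 3 occurrences

"close the" (3 vs 2)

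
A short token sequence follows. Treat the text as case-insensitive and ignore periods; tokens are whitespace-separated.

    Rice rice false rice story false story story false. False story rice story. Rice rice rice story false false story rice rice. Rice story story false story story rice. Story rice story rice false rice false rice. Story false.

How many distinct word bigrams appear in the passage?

9

39 tokens → 38 bigram windows in total.
Repeated bigrams (each contributes count−1 duplicates):
  rice story: 7
  story rice: 6
  rice rice: 5
  story false: 5
  false story: 4
  false rice: 3
  rice false: 3
  story story: 3
  … (1 more repeated)
29 duplicate windows → 38 − 29 = 9 distinct.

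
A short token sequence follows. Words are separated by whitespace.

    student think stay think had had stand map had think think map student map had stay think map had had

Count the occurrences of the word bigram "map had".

Scanning the 19 overlapping bigram windows for "map had":
  position 8–9: map had
  position 14–15: map had
  position 18–19: map had

3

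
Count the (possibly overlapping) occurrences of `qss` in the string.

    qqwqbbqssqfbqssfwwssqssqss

4

Sliding a length-3 window over the 26 characters (24 positions):
  position 7–9: qss
  position 13–15: qss
  position 21–23: qss
  position 24–26: qss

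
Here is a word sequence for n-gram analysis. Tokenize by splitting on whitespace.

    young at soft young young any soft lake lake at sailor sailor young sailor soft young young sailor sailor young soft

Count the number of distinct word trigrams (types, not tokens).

17

21 tokens → 19 trigram windows in total.
Repeated trigrams (each contributes count−1 duplicates):
  sailor sailor young: 2
  soft young young: 2
2 duplicate windows → 19 − 2 = 17 distinct.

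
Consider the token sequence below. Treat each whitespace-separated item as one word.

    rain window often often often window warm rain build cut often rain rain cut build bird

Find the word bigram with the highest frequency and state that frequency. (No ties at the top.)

"often often", 2 times

Bigram frequencies (highest first):
  often often: 2
  rain window: 1
  window often: 1
  often window: 1
  window warm: 1
  warm rain: 1
  … (8 more, each ≤ 1)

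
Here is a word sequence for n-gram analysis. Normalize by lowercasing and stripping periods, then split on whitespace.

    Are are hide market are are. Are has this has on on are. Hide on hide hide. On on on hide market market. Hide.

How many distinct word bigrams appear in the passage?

15

24 tokens → 23 bigram windows in total.
Repeated bigrams (each contributes count−1 duplicates):
  are are: 3
  on on: 3
  are hide: 2
  hide market: 2
  hide on: 2
  on hide: 2
8 duplicate windows → 23 − 8 = 15 distinct.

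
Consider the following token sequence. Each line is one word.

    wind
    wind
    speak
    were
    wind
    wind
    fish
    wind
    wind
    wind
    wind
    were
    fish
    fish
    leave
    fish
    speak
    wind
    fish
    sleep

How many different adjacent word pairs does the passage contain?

20 tokens → 19 bigram windows in total.
Repeated bigrams (each contributes count−1 duplicates):
  wind wind: 5
  wind fish: 2
5 duplicate windows → 19 − 5 = 14 distinct.

14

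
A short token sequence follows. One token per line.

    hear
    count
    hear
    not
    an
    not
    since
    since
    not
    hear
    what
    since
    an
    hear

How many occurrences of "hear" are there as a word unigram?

4

Scanning the 14 tokens for "hear":
  position 1: hear
  position 3: hear
  position 10: hear
  position 14: hear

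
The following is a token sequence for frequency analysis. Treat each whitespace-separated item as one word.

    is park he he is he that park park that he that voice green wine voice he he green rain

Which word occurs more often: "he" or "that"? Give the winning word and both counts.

"he" (6 vs 3)

"he": 6 occurrences
"that": 3 occurrences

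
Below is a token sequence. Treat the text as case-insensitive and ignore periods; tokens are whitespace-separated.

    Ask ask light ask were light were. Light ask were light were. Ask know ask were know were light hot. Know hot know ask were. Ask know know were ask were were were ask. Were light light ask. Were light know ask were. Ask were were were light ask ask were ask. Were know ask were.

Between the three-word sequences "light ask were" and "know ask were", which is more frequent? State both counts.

"light ask were": 3 occurrences
"know ask were": 4 occurrences

"know ask were" (4 vs 3)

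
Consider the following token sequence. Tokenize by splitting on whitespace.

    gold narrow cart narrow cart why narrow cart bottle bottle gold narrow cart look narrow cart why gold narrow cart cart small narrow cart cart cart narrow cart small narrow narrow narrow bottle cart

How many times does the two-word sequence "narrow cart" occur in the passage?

8

Scanning the 33 overlapping bigram windows for "narrow cart":
  position 2–3: narrow cart
  position 4–5: narrow cart
  position 7–8: narrow cart
  position 12–13: narrow cart
  position 15–16: narrow cart
  position 19–20: narrow cart
  position 23–24: narrow cart
  position 27–28: narrow cart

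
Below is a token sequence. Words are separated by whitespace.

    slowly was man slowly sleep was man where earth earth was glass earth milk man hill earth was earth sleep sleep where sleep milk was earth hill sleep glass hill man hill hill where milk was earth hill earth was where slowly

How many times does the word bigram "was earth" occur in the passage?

Scanning the 41 overlapping bigram windows for "was earth":
  position 18–19: was earth
  position 25–26: was earth
  position 36–37: was earth

3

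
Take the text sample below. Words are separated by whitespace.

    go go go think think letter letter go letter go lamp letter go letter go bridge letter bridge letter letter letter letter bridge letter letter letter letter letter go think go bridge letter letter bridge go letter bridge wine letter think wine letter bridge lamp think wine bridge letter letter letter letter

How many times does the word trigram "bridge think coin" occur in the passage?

Scanning the 50 overlapping trigram windows for "bridge think coin":
  (none found)

0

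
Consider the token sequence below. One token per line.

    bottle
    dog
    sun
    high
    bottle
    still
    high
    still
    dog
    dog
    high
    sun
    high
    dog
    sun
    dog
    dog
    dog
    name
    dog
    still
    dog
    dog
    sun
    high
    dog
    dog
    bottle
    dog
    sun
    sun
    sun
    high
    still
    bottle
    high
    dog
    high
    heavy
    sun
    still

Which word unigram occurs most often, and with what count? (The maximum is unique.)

"dog", 14 times

Unigram frequencies (highest first):
  dog: 14
  sun: 8
  high: 8
  still: 5
  bottle: 4
  name: 1
  … (1 more, each ≤ 1)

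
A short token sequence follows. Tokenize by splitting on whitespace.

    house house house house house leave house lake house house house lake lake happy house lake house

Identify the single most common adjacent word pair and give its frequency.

Bigram frequencies (highest first):
  house house: 6
  house lake: 3
  lake house: 2
  house leave: 1
  leave house: 1
  lake lake: 1
  … (2 more, each ≤ 1)

"house house", 6 times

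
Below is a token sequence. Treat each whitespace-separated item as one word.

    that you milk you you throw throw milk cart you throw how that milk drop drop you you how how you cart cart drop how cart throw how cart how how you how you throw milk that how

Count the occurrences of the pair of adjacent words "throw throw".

Scanning the 37 overlapping bigram windows for "throw throw":
  position 6–7: throw throw

1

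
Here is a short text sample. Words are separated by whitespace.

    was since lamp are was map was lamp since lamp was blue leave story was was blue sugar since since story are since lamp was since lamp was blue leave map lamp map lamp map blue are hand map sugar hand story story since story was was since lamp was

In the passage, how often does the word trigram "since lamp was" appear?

Scanning the 48 overlapping trigram windows for "since lamp was":
  position 9–11: since lamp was
  position 23–25: since lamp was
  position 26–28: since lamp was
  position 48–50: since lamp was

4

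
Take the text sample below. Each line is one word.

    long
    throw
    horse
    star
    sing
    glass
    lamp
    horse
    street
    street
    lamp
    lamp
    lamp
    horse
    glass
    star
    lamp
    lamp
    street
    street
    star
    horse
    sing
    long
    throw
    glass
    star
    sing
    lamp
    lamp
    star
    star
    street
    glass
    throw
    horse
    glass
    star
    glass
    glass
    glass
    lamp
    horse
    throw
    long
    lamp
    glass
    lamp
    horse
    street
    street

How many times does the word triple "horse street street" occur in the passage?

2

Scanning the 49 overlapping trigram windows for "horse street street":
  position 8–10: horse street street
  position 49–51: horse street street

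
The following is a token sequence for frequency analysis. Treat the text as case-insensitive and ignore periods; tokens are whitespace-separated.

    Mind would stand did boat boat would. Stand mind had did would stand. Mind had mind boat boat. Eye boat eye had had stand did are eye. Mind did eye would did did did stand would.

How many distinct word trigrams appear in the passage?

36 tokens → 34 trigram windows in total.
Repeated trigrams (each contributes count−1 duplicates):
  stand mind had: 2
  would stand mind: 2
2 duplicate windows → 34 − 2 = 32 distinct.

32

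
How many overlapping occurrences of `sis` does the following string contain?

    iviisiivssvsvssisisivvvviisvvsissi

Sliding a length-3 window over the 34 characters (32 positions):
  position 15–17: sis
  position 17–19: sis
  position 30–32: sis

3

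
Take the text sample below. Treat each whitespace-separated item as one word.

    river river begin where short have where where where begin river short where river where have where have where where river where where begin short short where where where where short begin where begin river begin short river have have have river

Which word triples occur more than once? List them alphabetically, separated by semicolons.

Trigram counts meeting the condition (more than once):
  have where where: 2
  where begin river: 2
  where have where: 2
  where river where: 2
  where where begin: 2
  where where where: 3

have where where; where begin river; where have where; where river where; where where begin; where where where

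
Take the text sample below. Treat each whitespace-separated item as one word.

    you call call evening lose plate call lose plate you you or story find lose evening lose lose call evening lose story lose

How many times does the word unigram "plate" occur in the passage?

Scanning the 23 tokens for "plate":
  position 6: plate
  position 9: plate

2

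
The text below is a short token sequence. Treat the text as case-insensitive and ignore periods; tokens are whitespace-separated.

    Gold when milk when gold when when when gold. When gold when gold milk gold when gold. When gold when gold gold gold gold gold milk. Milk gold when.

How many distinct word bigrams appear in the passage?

29 tokens → 28 bigram windows in total.
Repeated bigrams (each contributes count−1 duplicates):
  gold when: 8
  when gold: 7
  gold gold: 4
  gold milk: 2
  milk gold: 2
  when when: 2
19 duplicate windows → 28 − 19 = 9 distinct.

9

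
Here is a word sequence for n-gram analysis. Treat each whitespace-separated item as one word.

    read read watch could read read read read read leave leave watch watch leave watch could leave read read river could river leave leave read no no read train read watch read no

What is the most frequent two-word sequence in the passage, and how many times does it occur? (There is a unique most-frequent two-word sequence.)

"read read", 6 times

Bigram frequencies (highest first):
  read read: 6
  read watch: 2
  watch could: 2
  leave leave: 2
  leave watch: 2
  leave read: 2
  … (15 more, each ≤ 2)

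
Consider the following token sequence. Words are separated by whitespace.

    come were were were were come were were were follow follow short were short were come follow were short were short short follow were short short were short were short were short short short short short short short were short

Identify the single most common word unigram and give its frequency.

"short", 17 times

Unigram frequencies (highest first):
  short: 17
  were: 16
  follow: 4
  come: 3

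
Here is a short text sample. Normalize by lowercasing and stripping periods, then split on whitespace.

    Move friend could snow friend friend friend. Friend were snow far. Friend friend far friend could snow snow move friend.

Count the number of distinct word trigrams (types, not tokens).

16

20 tokens → 18 trigram windows in total.
Repeated trigrams (each contributes count−1 duplicates):
  friend could snow: 2
  friend friend friend: 2
2 duplicate windows → 18 − 2 = 16 distinct.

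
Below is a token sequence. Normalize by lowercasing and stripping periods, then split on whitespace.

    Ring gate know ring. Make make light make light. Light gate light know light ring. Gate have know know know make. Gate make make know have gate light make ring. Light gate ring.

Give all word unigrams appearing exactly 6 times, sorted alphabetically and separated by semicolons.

Unigram counts meeting the condition (exactly 6 times):
  gate: 6
  know: 6

gate; know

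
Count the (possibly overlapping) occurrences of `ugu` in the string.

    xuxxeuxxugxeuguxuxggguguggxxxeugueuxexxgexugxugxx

3

Sliding a length-3 window over the 49 characters (47 positions):
  position 13–15: ugu
  position 22–24: ugu
  position 31–33: ugu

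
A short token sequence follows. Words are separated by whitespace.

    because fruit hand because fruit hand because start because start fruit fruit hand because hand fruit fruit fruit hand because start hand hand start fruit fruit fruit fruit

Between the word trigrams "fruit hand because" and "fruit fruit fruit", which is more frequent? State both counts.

"fruit hand because" (4 vs 3)

"fruit hand because": 4 occurrences
"fruit fruit fruit": 3 occurrences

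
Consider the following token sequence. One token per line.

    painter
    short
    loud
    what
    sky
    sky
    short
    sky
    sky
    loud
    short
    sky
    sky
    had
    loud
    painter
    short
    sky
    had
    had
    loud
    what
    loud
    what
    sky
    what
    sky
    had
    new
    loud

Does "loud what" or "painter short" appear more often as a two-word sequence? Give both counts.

"loud what" (3 vs 2)

"loud what": 3 occurrences
"painter short": 2 occurrences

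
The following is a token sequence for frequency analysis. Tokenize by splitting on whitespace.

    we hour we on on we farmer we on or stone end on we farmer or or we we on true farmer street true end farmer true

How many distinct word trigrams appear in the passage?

27 tokens → 25 trigram windows in total.
Repeated trigrams (each contributes count−1 duplicates):
  on we farmer: 2
1 duplicate windows → 25 − 1 = 24 distinct.

24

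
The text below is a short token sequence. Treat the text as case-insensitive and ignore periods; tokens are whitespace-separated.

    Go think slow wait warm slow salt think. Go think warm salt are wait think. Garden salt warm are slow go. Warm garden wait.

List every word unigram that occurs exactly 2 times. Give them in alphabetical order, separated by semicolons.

Unigram counts meeting the condition (exactly 2 times):
  are: 2
  garden: 2

are; garden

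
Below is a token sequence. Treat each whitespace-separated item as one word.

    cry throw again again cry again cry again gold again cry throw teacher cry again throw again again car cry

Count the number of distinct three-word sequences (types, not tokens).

16

20 tokens → 18 trigram windows in total.
Repeated trigrams (each contributes count−1 duplicates):
  again cry again: 2
  throw again again: 2
2 duplicate windows → 18 − 2 = 16 distinct.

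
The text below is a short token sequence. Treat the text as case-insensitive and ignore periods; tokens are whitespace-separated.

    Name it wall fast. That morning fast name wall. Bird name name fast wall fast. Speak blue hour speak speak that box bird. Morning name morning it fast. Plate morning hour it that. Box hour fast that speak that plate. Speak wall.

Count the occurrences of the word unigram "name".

Scanning the 42 tokens for "name":
  position 1: name
  position 8: name
  position 11: name
  position 12: name
  position 25: name

5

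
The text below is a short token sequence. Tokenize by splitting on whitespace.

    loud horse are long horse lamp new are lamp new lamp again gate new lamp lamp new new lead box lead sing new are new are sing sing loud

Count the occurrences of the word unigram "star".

Scanning the 29 tokens for "star":
  (none found)

0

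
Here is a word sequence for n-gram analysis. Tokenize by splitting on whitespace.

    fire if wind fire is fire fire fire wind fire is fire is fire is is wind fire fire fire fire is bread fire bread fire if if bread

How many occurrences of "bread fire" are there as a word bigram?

Scanning the 28 overlapping bigram windows for "bread fire":
  position 23–24: bread fire
  position 25–26: bread fire

2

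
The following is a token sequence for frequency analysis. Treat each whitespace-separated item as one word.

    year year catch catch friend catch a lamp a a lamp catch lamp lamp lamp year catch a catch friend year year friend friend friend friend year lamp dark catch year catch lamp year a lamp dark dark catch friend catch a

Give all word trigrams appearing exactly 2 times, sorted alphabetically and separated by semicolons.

catch friend catch; friend catch a; friend friend friend

Trigram counts meeting the condition (exactly 2 times):
  catch friend catch: 2
  friend catch a: 2
  friend friend friend: 2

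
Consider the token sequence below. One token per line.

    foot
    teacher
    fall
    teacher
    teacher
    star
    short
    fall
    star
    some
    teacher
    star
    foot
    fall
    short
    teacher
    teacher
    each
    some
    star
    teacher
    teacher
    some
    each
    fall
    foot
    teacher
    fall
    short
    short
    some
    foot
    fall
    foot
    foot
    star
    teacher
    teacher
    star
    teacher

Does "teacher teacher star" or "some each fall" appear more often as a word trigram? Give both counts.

"teacher teacher star" (2 vs 1)

"teacher teacher star": 2 occurrences
"some each fall": 1 occurrence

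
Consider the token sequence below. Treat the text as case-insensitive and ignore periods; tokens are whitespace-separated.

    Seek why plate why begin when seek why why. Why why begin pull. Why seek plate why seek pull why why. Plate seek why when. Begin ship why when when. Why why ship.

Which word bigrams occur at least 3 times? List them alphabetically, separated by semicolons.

Bigram counts meeting the condition (at least 3 times):
  seek why: 3
  why why: 5

seek why; why why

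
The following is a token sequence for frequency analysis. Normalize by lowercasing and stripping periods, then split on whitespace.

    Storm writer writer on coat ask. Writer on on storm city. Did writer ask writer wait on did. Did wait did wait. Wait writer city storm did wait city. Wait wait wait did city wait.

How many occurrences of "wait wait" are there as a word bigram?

Scanning the 34 overlapping bigram windows for "wait wait":
  position 22–23: wait wait
  position 30–31: wait wait
  position 31–32: wait wait

3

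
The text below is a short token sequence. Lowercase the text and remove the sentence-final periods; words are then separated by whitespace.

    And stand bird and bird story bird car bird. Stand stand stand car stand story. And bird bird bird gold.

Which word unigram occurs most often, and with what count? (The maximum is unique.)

"bird", 7 times

Unigram frequencies (highest first):
  bird: 7
  stand: 5
  and: 3
  story: 2
  car: 2
  gold: 1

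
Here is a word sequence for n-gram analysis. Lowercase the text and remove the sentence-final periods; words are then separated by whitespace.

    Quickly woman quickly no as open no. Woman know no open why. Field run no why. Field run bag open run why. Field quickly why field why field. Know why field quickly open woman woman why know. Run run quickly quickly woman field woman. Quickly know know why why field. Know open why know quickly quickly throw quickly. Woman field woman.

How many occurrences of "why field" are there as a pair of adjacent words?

7

Scanning the 60 overlapping bigram windows for "why field":
  position 12–13: why field
  position 16–17: why field
  position 22–23: why field
  position 25–26: why field
  position 27–28: why field
  position 30–31: why field
  position 49–50: why field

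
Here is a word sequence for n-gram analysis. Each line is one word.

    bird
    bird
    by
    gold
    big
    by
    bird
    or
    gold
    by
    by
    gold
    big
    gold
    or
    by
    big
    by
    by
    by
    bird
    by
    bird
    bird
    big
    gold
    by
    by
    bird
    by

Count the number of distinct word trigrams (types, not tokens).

30 tokens → 28 trigram windows in total.
Repeated trigrams (each contributes count−1 duplicates):
  by bird by: 2
  by by bird: 2
  by gold big: 2
  gold by by: 2
4 duplicate windows → 28 − 4 = 24 distinct.

24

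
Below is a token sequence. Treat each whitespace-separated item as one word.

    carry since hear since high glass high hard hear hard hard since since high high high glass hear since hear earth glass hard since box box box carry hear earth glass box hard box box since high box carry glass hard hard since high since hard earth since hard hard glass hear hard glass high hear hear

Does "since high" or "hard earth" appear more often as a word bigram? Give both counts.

"since high" (4 vs 1)

"since high": 4 occurrences
"hard earth": 1 occurrence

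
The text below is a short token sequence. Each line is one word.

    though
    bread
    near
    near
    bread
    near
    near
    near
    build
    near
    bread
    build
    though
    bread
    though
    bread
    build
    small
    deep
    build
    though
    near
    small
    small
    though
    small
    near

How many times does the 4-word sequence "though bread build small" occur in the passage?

1

Scanning the 24 overlapping 4-gram windows for "though bread build small":
  position 15–18: though bread build small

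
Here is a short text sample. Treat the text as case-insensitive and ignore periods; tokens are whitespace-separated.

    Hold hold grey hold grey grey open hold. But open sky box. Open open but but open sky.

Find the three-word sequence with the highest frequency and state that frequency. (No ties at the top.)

"but open sky", 2 times

Trigram frequencies (highest first):
  but open sky: 2
  hold hold grey: 1
  hold grey hold: 1
  grey hold grey: 1
  hold grey grey: 1
  grey grey open: 1
  … (9 more, each ≤ 1)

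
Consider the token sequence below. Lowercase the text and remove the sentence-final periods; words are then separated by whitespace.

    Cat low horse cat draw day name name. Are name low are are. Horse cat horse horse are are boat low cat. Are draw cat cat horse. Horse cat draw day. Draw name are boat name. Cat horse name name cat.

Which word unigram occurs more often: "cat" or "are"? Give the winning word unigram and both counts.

"cat" (9 vs 7)

"cat": 9 occurrences
"are": 7 occurrences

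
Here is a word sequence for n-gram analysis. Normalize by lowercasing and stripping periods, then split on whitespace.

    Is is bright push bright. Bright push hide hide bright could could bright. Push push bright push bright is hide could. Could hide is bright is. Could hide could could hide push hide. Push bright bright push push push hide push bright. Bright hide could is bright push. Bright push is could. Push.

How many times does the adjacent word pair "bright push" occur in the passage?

7

Scanning the 52 overlapping bigram windows for "bright push":
  position 3–4: bright push
  position 6–7: bright push
  position 13–14: bright push
  position 16–17: bright push
  position 36–37: bright push
  position 47–48: bright push
  position 49–50: bright push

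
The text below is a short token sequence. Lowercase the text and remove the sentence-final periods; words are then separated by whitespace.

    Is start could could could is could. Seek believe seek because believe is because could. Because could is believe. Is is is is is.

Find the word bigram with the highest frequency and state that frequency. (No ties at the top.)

"is is", 4 times

Bigram frequencies (highest first):
  is is: 4
  could could: 2
  could is: 2
  believe is: 2
  because could: 2
  is start: 1
  … (10 more, each ≤ 1)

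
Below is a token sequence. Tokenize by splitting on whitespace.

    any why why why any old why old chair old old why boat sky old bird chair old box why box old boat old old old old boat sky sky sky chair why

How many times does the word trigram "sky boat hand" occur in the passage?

Scanning the 31 overlapping trigram windows for "sky boat hand":
  (none found)

0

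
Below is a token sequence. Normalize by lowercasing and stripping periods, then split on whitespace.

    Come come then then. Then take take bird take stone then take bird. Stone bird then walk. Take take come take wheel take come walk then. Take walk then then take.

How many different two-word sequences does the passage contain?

31 tokens → 30 bigram windows in total.
Repeated bigrams (each contributes count−1 duplicates):
  then take: 4
  then then: 3
  take bird: 2
  take come: 2
  take take: 2
  walk then: 2
9 duplicate windows → 30 − 9 = 21 distinct.

21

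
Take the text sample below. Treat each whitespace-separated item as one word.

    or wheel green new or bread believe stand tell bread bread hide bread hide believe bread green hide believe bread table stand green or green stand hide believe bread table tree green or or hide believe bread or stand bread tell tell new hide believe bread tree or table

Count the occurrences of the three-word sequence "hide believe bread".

Scanning the 47 overlapping trigram windows for "hide believe bread":
  position 14–16: hide believe bread
  position 18–20: hide believe bread
  position 27–29: hide believe bread
  position 35–37: hide believe bread
  position 44–46: hide believe bread

5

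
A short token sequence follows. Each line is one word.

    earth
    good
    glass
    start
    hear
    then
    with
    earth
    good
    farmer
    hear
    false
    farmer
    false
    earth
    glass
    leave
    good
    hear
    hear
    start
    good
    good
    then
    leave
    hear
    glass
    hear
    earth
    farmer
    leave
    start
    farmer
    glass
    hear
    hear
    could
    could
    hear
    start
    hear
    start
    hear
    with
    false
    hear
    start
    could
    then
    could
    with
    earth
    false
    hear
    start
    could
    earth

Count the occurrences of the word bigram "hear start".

5

Scanning the 56 overlapping bigram windows for "hear start":
  position 20–21: hear start
  position 39–40: hear start
  position 41–42: hear start
  position 46–47: hear start
  position 54–55: hear start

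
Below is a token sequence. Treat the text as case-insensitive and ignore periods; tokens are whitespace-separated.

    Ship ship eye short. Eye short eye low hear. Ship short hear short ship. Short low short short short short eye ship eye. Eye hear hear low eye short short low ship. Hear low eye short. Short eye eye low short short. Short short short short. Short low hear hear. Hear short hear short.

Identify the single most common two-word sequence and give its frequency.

Bigram frequencies (highest first):
  short short: 11
  eye short: 4
  short eye: 4
  hear short: 3
  short low: 3
  hear hear: 3
  … (16 more, each ≤ 2)

"short short", 11 times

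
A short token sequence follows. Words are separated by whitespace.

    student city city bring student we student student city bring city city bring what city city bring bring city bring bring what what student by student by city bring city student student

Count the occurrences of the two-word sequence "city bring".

6

Scanning the 31 overlapping bigram windows for "city bring":
  position 3–4: city bring
  position 9–10: city bring
  position 12–13: city bring
  position 16–17: city bring
  position 19–20: city bring
  position 28–29: city bring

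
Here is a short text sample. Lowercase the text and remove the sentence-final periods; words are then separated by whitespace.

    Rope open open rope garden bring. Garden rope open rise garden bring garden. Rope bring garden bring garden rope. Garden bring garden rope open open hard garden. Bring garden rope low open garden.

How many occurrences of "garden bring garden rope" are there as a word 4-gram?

5

Scanning the 30 overlapping 4-gram windows for "garden bring garden rope":
  position 5–8: garden bring garden rope
  position 11–14: garden bring garden rope
  position 16–19: garden bring garden rope
  position 20–23: garden bring garden rope
  position 27–30: garden bring garden rope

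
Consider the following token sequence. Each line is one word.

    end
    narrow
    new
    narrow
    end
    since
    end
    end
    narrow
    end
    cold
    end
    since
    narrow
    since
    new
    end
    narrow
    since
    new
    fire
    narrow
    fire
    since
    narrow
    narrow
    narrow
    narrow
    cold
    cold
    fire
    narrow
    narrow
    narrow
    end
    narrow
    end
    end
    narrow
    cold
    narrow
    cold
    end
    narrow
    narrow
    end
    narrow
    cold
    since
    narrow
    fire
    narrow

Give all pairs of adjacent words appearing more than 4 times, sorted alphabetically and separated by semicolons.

Bigram counts meeting the condition (more than 4 times):
  end narrow: 7
  narrow end: 5
  narrow narrow: 6

end narrow; narrow end; narrow narrow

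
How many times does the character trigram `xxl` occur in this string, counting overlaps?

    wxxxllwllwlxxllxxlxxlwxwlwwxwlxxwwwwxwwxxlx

Sliding a length-3 window over the 43 characters (41 positions):
  position 3–5: xxl
  position 12–14: xxl
  position 16–18: xxl
  position 19–21: xxl
  position 40–42: xxl

5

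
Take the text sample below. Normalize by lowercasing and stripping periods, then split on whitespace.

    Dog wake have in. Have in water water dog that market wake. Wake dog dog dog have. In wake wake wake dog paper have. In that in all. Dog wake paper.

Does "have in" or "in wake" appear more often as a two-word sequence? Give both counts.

"have in" (4 vs 1)

"have in": 4 occurrences
"in wake": 1 occurrence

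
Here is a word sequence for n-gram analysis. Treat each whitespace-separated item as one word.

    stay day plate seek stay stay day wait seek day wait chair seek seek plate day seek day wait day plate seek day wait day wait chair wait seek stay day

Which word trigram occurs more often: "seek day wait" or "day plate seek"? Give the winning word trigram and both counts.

"seek day wait": 3 occurrences
"day plate seek": 2 occurrences

"seek day wait" (3 vs 2)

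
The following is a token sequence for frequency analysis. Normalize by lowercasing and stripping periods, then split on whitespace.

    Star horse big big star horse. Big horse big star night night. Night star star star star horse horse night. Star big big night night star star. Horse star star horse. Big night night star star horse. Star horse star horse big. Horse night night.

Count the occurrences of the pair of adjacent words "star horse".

8

Scanning the 44 overlapping bigram windows for "star horse":
  position 1–2: star horse
  position 5–6: star horse
  position 17–18: star horse
  position 27–28: star horse
  position 30–31: star horse
  position 36–37: star horse
  position 38–39: star horse
  position 40–41: star horse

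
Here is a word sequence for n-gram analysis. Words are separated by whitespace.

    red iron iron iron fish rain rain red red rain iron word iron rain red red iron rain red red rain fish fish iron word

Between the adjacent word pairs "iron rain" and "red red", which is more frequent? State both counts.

"iron rain": 2 occurrences
"red red": 3 occurrences

"red red" (3 vs 2)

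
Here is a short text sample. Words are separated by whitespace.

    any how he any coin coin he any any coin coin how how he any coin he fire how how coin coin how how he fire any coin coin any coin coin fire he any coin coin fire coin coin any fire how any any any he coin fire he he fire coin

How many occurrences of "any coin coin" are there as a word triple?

5

Scanning the 51 overlapping trigram windows for "any coin coin":
  position 4–6: any coin coin
  position 9–11: any coin coin
  position 27–29: any coin coin
  position 30–32: any coin coin
  position 35–37: any coin coin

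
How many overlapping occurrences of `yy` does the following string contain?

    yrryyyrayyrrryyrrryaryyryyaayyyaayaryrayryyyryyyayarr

Sliding a length-2 window over the 53 characters (52 positions):
  position 4–5: yy
  position 5–6: yy
  position 9–10: yy
  position 14–15: yy
  position 22–23: yy
  position 25–26: yy
  position 29–30: yy
  position 30–31: yy
  position 42–43: yy
  position 43–44: yy
  … (2 more)

12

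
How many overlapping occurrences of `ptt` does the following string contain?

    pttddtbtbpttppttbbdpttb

4

Sliding a length-3 window over the 23 characters (21 positions):
  position 1–3: ptt
  position 10–12: ptt
  position 14–16: ptt
  position 20–22: ptt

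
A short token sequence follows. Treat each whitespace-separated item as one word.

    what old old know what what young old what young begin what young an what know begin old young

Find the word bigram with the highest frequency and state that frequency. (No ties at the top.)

"what young", 3 times

Bigram frequencies (highest first):
  what young: 3
  what old: 1
  old old: 1
  old know: 1
  know what: 1
  what what: 1
  … (10 more, each ≤ 1)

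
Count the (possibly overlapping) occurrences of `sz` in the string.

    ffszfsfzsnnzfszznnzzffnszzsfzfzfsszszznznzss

5

Sliding a length-2 window over the 44 characters (43 positions):
  position 3–4: sz
  position 14–15: sz
  position 24–25: sz
  position 34–35: sz
  position 36–37: sz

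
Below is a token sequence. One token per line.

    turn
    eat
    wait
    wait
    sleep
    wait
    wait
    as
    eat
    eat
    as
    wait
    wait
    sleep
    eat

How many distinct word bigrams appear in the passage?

15 tokens → 14 bigram windows in total.
Repeated bigrams (each contributes count−1 duplicates):
  wait wait: 3
  wait sleep: 2
3 duplicate windows → 14 − 3 = 11 distinct.

11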